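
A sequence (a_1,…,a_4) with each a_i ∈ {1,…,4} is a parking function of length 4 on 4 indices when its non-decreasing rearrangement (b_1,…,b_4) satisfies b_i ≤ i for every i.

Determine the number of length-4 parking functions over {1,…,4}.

Count = 1·5^3 = 1 · 125 = 125 [KW]
Check (2,4,1,1) → sorted (1,1,2,4): b_i ≤ i ∀i, a PF.

125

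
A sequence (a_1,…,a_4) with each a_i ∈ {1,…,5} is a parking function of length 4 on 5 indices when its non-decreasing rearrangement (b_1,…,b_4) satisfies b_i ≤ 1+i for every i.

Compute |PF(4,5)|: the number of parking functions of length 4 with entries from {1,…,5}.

#PF = 2·6^3 = 2 · 216 = 432 (Konheim–Weiss)
E.g. (1,3,2,1) → sorted (1,1,2,3): b_i ≤ 1+i ∀i, a PF.

432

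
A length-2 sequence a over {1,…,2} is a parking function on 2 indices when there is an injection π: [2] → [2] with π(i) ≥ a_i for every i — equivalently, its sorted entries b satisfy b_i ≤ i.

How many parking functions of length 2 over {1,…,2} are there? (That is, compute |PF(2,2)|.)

3

|PF(2,2)| = 1·3^1 = 1·3 = 3 (Pollak)
E.g. (1,2) → sorted (1,2): b_i ≤ i ∀i, a PF.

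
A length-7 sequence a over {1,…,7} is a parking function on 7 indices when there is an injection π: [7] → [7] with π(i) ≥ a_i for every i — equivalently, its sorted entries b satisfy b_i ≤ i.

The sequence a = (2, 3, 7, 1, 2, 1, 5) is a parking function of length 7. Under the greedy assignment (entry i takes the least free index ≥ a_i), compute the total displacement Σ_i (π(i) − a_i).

7

Σπ = 7·8/2 = 28 (π permutes [7]); Σa = 2+3+7+1+2+1+5 = 21; disp = 28−21 = 7.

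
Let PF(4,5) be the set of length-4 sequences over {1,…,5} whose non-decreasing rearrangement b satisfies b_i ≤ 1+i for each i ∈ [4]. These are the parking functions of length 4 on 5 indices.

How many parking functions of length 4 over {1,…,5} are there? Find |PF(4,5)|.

432

|PF(4,5)| = 2·6^3 = 2 · 216 = 432 [KW]
E.g. (1,2,1,1) → sorted (1,1,1,2): b_i ≤ 1+i ∀i, a PF.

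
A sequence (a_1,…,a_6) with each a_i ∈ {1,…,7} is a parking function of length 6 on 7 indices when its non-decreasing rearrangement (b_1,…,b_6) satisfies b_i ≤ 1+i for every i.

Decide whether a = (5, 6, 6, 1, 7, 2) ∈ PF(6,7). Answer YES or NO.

NO

Rearranged: b = (1, 2, 5, 6, 6, 7).
  b_1=1 ≤ 2
  b_2=2 ≤ 3
  b_3=5 > 4
  fails at i=3 ⇒ NO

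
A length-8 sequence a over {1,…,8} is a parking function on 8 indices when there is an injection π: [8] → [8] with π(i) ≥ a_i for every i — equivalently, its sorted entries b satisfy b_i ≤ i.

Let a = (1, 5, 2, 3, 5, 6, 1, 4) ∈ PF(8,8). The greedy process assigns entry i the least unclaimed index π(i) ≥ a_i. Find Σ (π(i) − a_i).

9

Σπ(i) = 1+…+8 = 36; Σa = 1+5+2+3+5+6+1+4 = 27; disp = 36−27 = 9.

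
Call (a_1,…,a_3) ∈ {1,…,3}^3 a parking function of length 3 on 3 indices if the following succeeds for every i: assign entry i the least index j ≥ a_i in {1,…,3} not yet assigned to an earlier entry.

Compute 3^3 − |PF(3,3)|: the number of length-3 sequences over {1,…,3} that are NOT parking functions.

11

#PF = (3−3+1)·(3+1)^(3−1) = 1×16 = 16 (Konheim–Weiss)
Check (2,2,3) → sorted (2,2,3): b_1=2>1, not a PF.
So 27 − 16 = 11 fail.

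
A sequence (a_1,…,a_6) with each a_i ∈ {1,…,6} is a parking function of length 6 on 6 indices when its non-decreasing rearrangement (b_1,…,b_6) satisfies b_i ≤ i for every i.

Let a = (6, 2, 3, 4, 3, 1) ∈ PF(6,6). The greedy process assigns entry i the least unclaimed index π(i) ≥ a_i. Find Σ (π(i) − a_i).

2

Σπ(i) = 1+…+6 = 21; Σa = 6+2+3+4+3+1 = 19; disp = 21−19 = 2.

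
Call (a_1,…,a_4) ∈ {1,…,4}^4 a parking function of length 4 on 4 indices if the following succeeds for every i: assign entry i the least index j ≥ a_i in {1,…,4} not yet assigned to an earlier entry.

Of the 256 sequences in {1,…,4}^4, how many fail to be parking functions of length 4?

Count = (4−4+1)·(4+1)^(4−1) = 1×125 = 125
Check (3,2,4,2) → sorted (2,2,3,4): b_1=2>1, not a PF.
Total 256; non-PF = 256−125 = 131

131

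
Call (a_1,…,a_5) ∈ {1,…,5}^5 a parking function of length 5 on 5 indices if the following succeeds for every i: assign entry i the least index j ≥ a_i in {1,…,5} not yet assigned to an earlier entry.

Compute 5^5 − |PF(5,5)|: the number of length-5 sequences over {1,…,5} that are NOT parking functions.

Count = (6−5)·6^(5−1) = 1·1296 = 1296 [KW]
Check (3,5,5,5,5) → sorted (3,5,5,5,5): b_1=3>1, not a PF.
So 3125 − 1296 = 1829 fail.

1829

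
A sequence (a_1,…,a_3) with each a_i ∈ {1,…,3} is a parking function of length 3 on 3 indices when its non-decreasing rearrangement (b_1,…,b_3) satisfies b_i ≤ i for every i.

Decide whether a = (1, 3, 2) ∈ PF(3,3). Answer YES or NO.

Rearranged: b = (1, 2, 3).
  b_1=1 ≤ 1
  b_2=2 ≤ 2
  b_3=3 ≤ 3
All bounds hold ⇒ YES

YES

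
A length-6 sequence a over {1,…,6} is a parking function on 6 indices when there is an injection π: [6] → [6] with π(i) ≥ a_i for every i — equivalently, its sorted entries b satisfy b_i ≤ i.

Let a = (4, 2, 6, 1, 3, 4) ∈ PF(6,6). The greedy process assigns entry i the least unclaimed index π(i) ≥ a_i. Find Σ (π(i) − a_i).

Σπ = 21 ({1..6} each once); Σa = 4+2+6+1+3+4 = 20; disp = 21−20 = 1.

1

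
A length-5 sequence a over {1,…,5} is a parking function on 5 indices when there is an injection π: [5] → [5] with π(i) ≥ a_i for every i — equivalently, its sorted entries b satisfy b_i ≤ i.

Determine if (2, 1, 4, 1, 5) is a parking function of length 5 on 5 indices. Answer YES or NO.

YES

Rearranged: b = (1, 1, 2, 4, 5).
  b_1=1 ≤ 1
  b_2=1 ≤ 2
  b_3=2 ≤ 3
  b_4=4 ≤ 4
  b_5=5 ≤ 5
All bounds hold ⇒ YES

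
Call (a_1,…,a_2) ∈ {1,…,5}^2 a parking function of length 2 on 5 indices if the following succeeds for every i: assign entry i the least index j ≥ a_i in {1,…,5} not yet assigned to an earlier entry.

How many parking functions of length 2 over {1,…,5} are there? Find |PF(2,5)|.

|PF| = (6−2)·6^(2−1) = 4·6 = 24
E.g. (4,4) → sorted (4,4): b_i ≤ 3+i ∀i, a PF.

24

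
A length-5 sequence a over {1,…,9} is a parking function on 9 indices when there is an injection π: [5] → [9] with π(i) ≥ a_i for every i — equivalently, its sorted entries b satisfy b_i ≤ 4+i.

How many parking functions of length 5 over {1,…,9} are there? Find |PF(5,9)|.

50000

|PF| = (10−5)·10^(5−1) = 5 · 10000 = 50000 (Pollak)
E.g. (6,4,3,9,5) → sorted (3,4,5,6,9): b_i ≤ 4+i ∀i, a PF.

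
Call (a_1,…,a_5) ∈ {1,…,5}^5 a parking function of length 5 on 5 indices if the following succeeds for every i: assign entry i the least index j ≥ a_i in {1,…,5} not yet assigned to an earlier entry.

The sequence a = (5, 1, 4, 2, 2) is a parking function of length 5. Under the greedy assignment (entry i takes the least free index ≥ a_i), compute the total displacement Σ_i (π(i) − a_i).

1

Σπ(i) = 1+…+5 = 15; Σa = 5+1+4+2+2 = 14; disp = 15−14 = 1.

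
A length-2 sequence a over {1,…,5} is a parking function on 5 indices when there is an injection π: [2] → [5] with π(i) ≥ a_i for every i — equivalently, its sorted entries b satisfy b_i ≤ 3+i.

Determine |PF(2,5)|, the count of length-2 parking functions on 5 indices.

|PF(2,5)| = (5+1−2)·(5+1)^{2−1} = 4·6 = 24 [KW]
One tuple (4,5) → sorted (4,5): b_i ≤ 3+i ∀i, a PF.

24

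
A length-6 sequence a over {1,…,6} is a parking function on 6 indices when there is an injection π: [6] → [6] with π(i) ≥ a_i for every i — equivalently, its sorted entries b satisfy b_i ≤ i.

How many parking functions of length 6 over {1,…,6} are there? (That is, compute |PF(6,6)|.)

16807

|PF(6,6)| = (7−6)·7^(6−1) = 1×16807 = 16807
E.g. (4,1,4,6,3,2) → sorted (1,2,3,4,4,6): b_i ≤ i ∀i, a PF.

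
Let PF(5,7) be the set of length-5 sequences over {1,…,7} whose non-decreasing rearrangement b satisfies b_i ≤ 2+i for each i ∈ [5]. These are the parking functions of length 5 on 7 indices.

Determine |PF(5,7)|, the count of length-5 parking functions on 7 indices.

Count = (8−5)·8^(5−1) = 3·4096 = 12288 (Pollak)
Example (5,4,4,4,1) → sorted (1,4,4,4,5): b_i ≤ 2+i ∀i, a PF.

12288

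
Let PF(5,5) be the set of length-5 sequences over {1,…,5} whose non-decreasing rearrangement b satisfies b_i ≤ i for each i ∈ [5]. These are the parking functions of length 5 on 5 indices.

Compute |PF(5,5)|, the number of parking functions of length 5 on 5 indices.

Count = (5−5+1)·(5+1)^(5−1) = 1×1296 = 1296
Example (3,3,1,5,1) → sorted (1,1,3,3,5): b_i ≤ i ∀i, a PF.

1296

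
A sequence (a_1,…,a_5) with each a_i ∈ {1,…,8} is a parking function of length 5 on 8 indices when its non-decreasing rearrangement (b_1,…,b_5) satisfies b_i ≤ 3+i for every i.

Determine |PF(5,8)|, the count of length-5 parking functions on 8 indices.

Count = (8−5+1)·(8+1)^(5−1) = 4×6561 = 26244 (Konheim–Weiss)
Example (5,7,5,4,5) → sorted (4,5,5,5,7): b_i ≤ 3+i ∀i, a PF.

26244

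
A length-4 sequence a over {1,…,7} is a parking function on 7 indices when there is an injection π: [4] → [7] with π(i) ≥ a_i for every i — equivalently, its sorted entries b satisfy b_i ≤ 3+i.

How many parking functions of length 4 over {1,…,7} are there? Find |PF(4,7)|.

2048

|PF| = (8−4)·8^(4−1) = 4·512 = 2048 [KW]
E.g. (6,2,1,2) → sorted (1,2,2,6): b_i ≤ 3+i ∀i, a PF.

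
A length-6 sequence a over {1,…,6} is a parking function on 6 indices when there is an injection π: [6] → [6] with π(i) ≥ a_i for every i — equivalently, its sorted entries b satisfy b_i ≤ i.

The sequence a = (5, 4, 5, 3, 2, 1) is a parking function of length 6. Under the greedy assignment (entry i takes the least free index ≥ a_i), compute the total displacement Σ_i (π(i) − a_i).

1

Σπ = 21 ({1..6} each once); Σa = 5+4+5+3+2+1 = 20; disp = 21−20 = 1.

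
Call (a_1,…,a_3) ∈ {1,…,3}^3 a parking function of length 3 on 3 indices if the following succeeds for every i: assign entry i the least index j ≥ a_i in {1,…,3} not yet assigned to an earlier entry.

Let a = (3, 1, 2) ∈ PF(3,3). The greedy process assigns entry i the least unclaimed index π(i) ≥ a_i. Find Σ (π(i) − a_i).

0

Σπ = 6 ({1..3} each once); Σa = 3+1+2 = 6; disp = 6−6 = 0.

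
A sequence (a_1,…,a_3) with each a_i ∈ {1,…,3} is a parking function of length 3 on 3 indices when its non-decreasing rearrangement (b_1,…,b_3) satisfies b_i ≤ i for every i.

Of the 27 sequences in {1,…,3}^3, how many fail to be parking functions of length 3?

11

Count = 1·4^2 = 1 · 16 = 16 (Pollak)
One tuple (3,3,3) → sorted (3,3,3): b_1=3>1, not a PF.
Total 27; non-PF = 27−16 = 11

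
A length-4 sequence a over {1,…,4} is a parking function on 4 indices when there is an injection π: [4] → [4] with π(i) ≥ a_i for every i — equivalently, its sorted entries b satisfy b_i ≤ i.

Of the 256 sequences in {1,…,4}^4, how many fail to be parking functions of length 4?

|PF(4,4)| = (4+1−4)·(4+1)^{4−1} = 1×125 = 125 (Konheim–Weiss)
E.g. (4,4,2,3) → sorted (2,3,4,4): b_1=2>1, not a PF.
4^4 − 125 = 256 − 125 = 131

131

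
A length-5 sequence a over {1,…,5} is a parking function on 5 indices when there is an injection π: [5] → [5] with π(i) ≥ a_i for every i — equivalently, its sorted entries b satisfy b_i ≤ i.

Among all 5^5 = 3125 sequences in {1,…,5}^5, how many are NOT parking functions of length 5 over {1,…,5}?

1829

|PF(5,5)| = (5−5+1)·(5+1)^(5−1) = 1 · 1296 = 1296 [KW]
One tuple (3,4,5,5,3) → sorted (3,3,4,5,5): b_1=3>1, not a PF.
So 3125 − 1296 = 1829 fail.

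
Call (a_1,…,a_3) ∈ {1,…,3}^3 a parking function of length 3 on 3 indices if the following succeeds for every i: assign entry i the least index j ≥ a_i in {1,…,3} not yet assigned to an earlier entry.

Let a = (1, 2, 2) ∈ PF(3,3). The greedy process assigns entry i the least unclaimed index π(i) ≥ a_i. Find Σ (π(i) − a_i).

1

Σπ(i) = 1+…+3 = 6; Σa = 1+2+2 = 5; disp = 6−5 = 1.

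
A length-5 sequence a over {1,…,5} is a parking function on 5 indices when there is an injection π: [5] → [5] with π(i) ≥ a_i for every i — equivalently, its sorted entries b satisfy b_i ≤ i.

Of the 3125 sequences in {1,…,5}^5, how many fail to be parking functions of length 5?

1829

|PF(5,5)| = (6−5)·6^(5−1) = 1·1296 = 1296 [KW]
One tuple (4,5,4,2,4) → sorted (2,4,4,4,5): b_1=2>1, not a PF.
5^5 − 1296 = 3125 − 1296 = 1829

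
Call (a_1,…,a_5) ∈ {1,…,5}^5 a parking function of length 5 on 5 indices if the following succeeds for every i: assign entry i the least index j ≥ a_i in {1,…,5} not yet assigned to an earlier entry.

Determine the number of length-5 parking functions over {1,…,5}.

1296

|PF(5,5)| = 1·6^4 = 1 · 1296 = 1296 (Konheim–Weiss)
E.g. (4,1,3,2,3) → sorted (1,2,3,3,4): b_i ≤ i ∀i, a PF.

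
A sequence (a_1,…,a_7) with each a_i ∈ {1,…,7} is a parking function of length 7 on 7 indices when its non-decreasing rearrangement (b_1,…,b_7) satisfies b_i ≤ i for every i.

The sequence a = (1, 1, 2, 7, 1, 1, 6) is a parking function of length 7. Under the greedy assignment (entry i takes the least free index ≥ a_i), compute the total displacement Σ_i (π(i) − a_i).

9

Σπ(i) = 1+…+7 = 28; Σa = 1+1+2+7+1+1+6 = 19; disp = 28−19 = 9.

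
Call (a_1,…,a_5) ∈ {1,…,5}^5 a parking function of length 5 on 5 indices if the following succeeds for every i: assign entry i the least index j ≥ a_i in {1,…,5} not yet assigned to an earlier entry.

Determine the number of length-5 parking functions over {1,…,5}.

1296

|PF| = (6−5)·6^(5−1) = 1 · 1296 = 1296
E.g. (1,3,5,1,1) → sorted (1,1,1,3,5): b_i ≤ i ∀i, a PF.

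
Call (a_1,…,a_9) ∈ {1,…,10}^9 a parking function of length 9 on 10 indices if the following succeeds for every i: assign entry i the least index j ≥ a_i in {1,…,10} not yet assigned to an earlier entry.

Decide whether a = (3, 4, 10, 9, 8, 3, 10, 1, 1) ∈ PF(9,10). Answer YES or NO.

Order a: b = (1, 1, 3, 3, 4, 8, 9, 10, 10).
  b_1=1 ≤ 2
  b_2=1 ≤ 3
  b_3=3 ≤ 4
  b_4=3 ≤ 5
  b_5=4 ≤ 6
  b_6=8 > 7
  fails at i=6 ⇒ NO

NO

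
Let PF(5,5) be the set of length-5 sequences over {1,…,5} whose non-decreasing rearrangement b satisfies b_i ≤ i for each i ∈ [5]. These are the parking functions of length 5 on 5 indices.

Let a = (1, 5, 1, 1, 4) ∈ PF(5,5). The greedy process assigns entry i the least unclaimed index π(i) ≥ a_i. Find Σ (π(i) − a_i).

3

Σπ(i) = 1+…+5 = 15; Σa = 1+5+1+1+4 = 12; disp = 15−12 = 3.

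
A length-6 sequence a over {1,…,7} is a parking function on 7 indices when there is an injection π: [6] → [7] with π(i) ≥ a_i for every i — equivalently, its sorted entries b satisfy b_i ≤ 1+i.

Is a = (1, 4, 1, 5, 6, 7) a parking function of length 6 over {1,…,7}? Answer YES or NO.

Order a: b = (1, 1, 4, 5, 6, 7).
  b_1=1 ≤ 2
  b_2=1 ≤ 3
  b_3=4 ≤ 4
  b_4=5 ≤ 5
  b_5=6 ≤ 6
  b_6=7 ≤ 7
All bounds hold ⇒ YES

YES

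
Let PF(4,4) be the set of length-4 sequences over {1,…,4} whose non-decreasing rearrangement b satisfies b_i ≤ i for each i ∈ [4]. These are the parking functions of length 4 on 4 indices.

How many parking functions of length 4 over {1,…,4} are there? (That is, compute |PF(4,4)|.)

|PF| = (5−4)·5^(4−1) = 1 · 125 = 125 (Pollak)
E.g. (1,4,3,1) → sorted (1,1,3,4): b_i ≤ i ∀i, a PF.

125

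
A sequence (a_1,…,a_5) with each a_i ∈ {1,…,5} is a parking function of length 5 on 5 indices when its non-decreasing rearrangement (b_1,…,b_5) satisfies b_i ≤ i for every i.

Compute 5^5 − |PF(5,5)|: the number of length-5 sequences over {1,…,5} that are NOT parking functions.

1829

|PF(5,5)| = (5+1−5)·(5+1)^{5−1} = 1×1296 = 1296 (Konheim–Weiss)
Example (4,2,4,4,2) → sorted (2,2,4,4,4): b_1=2>1, not a PF.
So 3125 − 1296 = 1829 fail.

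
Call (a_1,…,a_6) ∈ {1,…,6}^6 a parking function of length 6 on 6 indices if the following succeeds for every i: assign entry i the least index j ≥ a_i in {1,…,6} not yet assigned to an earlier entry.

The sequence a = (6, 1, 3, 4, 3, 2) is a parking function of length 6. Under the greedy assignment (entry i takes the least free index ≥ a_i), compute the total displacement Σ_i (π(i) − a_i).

Σπ = 21 ({1..6} each once); Σa = 6+1+3+4+3+2 = 19; disp = 21−19 = 2.

2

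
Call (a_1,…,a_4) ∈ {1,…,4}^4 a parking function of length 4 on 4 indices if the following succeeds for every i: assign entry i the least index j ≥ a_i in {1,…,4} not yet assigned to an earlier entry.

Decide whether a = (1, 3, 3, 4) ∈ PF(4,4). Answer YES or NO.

Order a: b = (1, 3, 3, 4).
  b_1=1 ≤ 1
  b_2=3 > 2
  fails at i=2 ⇒ NO

NO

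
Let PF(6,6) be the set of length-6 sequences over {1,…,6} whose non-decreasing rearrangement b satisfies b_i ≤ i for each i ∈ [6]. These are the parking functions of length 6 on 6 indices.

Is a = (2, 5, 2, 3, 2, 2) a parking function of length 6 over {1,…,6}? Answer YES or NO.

Rearranged: b = (2, 2, 2, 2, 3, 5).
  b_1=2 > 1
  fails at i=1 ⇒ NO

NO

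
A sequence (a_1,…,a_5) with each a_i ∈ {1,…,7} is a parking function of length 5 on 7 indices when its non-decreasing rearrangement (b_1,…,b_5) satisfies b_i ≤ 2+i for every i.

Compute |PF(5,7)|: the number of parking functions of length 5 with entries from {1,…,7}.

|PF(5,7)| = (7+1−5)·(7+1)^{5−1} = 3×4096 = 12288 (Pollak)
One tuple (2,5,2,5,1) → sorted (1,2,2,5,5): b_i ≤ 2+i ∀i, a PF.

12288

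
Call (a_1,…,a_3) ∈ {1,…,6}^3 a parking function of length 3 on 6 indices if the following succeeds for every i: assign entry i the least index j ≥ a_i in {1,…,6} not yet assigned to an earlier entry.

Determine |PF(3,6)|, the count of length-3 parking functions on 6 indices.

Count = 4·7^2 = 4 · 49 = 196 (Pollak)
E.g. (1,6,1) → sorted (1,1,6): b_i ≤ 3+i ∀i, a PF.

196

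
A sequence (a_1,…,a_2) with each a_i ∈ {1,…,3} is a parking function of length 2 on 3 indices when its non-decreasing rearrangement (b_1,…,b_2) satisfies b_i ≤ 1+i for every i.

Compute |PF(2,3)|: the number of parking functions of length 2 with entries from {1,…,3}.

|PF(2,3)| = 2·4^1 = 2 · 4 = 8 (Konheim–Weiss)
E.g. (2,3) → sorted (2,3): b_i ≤ 1+i ∀i, a PF.

8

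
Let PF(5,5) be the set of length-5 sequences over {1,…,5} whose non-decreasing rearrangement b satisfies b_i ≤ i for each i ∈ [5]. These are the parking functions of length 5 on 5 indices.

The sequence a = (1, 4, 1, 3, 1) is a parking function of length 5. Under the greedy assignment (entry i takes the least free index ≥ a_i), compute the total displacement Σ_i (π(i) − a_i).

5

Σπ = 5·6/2 = 15 (π permutes [5]); Σa = 1+4+1+3+1 = 10; disp = 15−10 = 5.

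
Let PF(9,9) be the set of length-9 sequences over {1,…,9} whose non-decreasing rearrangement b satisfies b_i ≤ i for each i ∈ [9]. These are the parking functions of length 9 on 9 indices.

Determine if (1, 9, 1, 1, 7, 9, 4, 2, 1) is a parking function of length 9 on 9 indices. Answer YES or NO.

NO

Sorted: b = (1, 1, 1, 1, 2, 4, 7, 9, 9).
  b_1=1 ≤ 1
  b_2=1 ≤ 2
  b_3=1 ≤ 3
  b_4=1 ≤ 4
  b_5=2 ≤ 5
  b_6=4 ≤ 6
  b_7=7 ≤ 7
  b_8=9 > 8
  fails at i=8 ⇒ NO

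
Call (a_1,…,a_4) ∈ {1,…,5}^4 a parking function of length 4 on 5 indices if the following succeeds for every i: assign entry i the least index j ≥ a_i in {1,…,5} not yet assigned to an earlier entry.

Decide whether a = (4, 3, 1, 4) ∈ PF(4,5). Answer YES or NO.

Sorted: b = (1, 3, 4, 4).
  b_1=1 ≤ 2
  b_2=3 ≤ 3
  b_3=4 ≤ 4
  b_4=4 ≤ 5
All bounds hold ⇒ YES

YES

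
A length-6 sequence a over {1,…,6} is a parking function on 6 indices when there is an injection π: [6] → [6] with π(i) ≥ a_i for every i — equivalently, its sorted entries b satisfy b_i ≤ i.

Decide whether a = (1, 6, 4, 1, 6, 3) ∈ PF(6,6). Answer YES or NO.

Sorted: b = (1, 1, 3, 4, 6, 6).
  b_1=1 ≤ 1
  b_2=1 ≤ 2
  b_3=3 ≤ 3
  b_4=4 ≤ 4
  b_5=6 > 5
  fails at i=5 ⇒ NO

NO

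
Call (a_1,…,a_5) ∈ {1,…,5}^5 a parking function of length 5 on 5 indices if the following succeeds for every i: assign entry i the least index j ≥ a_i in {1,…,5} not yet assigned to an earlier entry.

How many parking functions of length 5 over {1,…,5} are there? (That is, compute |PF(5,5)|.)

Count = (5+1−5)·(5+1)^{5−1} = 1×1296 = 1296 (Konheim–Weiss)
Check (2,5,2,1,1) → sorted (1,1,2,2,5): b_i ≤ i ∀i, a PF.

1296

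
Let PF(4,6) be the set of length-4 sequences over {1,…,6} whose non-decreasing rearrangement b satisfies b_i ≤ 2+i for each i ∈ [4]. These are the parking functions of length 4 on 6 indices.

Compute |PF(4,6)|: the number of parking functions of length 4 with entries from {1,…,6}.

#PF = (6−4+1)·(6+1)^(4−1) = 3×343 = 1029 (Pollak)
One tuple (3,2,2,6) → sorted (2,2,3,6): b_i ≤ 2+i ∀i, a PF.

1029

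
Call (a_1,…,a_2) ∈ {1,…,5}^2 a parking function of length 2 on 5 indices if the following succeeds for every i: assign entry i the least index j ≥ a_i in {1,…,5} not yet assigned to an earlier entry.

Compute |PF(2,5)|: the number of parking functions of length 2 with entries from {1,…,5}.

Count = 4·6^1 = 4·6 = 24 (Pollak)
Check (5,1) → sorted (1,5): b_i ≤ 3+i ∀i, a PF.

24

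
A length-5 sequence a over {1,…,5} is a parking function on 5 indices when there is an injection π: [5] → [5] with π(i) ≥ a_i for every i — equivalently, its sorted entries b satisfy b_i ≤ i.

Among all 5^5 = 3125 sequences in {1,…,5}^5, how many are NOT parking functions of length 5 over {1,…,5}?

Count = 1·6^4 = 1×1296 = 1296 (Konheim–Weiss)
E.g. (3,5,5,3,5) → sorted (3,3,5,5,5): b_1=3>1, not a PF.
Total 3125; non-PF = 3125−1296 = 1829

1829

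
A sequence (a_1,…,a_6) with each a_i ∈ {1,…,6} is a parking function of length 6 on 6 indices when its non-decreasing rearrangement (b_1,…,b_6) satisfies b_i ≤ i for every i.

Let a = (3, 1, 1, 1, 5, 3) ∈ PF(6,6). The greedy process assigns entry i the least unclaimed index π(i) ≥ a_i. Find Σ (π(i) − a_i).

Σπ(i) = 1+…+6 = 21; Σa = 3+1+1+1+5+3 = 14; disp = 21−14 = 7.

7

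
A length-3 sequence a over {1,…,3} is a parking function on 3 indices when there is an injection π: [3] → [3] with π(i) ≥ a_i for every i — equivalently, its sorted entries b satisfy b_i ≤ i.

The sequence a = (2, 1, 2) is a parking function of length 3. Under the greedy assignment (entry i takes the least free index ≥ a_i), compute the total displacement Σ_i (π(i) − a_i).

1

Σπ = 3·4/2 = 6 (π permutes [3]); Σa = 2+1+2 = 5; disp = 6−5 = 1.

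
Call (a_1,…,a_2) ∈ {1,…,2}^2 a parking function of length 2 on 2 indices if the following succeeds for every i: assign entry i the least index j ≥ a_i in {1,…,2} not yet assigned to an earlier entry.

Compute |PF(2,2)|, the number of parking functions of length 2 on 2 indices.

Count = (3−2)·3^(2−1) = 1 · 3 = 3 (Konheim–Weiss)
Check (1,1) → sorted (1,1): b_i ≤ i ∀i, a PF.

3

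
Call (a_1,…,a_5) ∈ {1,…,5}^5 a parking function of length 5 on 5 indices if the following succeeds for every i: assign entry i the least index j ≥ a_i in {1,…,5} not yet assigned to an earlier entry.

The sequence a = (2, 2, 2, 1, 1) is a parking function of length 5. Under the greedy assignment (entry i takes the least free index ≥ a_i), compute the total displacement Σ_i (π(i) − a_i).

7

Σπ = 15 ({1..5} each once); Σa = 2+2+2+1+1 = 8; disp = 15−8 = 7.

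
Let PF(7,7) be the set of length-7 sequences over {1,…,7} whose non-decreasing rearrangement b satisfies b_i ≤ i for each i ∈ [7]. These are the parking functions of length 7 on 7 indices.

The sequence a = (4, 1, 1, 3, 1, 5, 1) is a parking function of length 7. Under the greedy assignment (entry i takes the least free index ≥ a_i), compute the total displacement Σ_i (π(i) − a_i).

12

Σπ = 28 ({1..7} each once); Σa = 4+1+1+3+1+5+1 = 16; disp = 28−16 = 12.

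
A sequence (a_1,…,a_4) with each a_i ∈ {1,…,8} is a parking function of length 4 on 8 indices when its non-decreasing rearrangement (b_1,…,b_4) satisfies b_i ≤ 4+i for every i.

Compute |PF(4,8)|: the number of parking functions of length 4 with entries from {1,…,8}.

3645

|PF(4,8)| = (8−4+1)·(8+1)^(4−1) = 5×729 = 3645 [KW]
Example (1,4,4,1) → sorted (1,1,4,4): b_i ≤ 4+i ∀i, a PF.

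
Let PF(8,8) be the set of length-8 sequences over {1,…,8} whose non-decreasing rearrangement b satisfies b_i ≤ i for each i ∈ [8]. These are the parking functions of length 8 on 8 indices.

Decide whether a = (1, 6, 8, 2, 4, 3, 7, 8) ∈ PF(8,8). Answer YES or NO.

NO

Rearranged: b = (1, 2, 3, 4, 6, 7, 8, 8).
  b_1=1 ≤ 1
  b_2=2 ≤ 2
  b_3=3 ≤ 3
  b_4=4 ≤ 4
  b_5=6 > 5
  fails at i=5 ⇒ NO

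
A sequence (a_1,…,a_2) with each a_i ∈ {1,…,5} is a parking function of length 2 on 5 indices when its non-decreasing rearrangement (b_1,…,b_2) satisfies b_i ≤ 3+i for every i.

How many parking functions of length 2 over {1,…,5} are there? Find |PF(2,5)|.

24

|PF(2,5)| = 4·6^1 = 4×6 = 24 (Pollak)
Example (3,3) → sorted (3,3): b_i ≤ 3+i ∀i, a PF.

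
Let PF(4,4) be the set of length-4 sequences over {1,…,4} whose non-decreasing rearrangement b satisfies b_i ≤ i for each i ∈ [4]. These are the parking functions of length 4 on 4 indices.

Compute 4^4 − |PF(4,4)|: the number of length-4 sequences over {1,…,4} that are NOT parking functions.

131

Count = (5−4)·5^(4−1) = 1×125 = 125
Check (2,4,3,4) → sorted (2,3,4,4): b_1=2>1, not a PF.
4^4 − 125 = 256 − 125 = 131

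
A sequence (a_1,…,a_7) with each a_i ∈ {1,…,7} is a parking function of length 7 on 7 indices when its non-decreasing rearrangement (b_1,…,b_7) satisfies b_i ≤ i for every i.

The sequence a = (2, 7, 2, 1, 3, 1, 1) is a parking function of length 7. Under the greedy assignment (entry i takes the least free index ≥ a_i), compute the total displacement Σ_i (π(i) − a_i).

Σπ(i) = 1+…+7 = 28; Σa = 2+7+2+1+3+1+1 = 17; disp = 28−17 = 11.

11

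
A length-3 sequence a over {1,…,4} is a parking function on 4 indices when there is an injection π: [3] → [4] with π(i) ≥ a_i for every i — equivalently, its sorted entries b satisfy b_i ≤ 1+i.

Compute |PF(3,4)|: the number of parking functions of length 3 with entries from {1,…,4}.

|PF| = (4−3+1)·(4+1)^(3−1) = 2×25 = 50
Example (2,2,3) → sorted (2,2,3): b_i ≤ 1+i ∀i, a PF.

50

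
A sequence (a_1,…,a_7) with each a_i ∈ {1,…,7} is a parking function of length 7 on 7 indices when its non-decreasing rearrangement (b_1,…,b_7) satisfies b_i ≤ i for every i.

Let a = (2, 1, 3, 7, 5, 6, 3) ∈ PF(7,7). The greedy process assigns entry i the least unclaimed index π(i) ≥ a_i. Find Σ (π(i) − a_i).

Σπ(i) = 1+…+7 = 28; Σa = 2+1+3+7+5+6+3 = 27; disp = 28−27 = 1.

1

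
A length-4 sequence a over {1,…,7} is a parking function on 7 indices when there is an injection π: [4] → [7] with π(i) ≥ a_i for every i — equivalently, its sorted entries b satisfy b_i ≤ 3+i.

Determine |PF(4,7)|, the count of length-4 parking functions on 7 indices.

2048

|PF| = (8−4)·8^(4−1) = 4 · 512 = 2048 (Pollak)
Check (2,6,6,5) → sorted (2,5,6,6): b_i ≤ 3+i ∀i, a PF.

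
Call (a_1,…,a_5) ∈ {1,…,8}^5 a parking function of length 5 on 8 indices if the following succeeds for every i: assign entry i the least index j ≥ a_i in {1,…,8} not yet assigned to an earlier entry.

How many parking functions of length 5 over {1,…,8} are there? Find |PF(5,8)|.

26244

#PF = (8−5+1)·(8+1)^(5−1) = 4 · 6561 = 26244
E.g. (1,7,1,3,5) → sorted (1,1,3,5,7): b_i ≤ 3+i ∀i, a PF.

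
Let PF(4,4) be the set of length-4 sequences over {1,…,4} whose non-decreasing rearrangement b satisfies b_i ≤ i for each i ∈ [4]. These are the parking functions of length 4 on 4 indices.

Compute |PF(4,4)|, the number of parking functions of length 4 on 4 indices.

|PF(4,4)| = (4−4+1)·(4+1)^(4−1) = 1 · 125 = 125 [KW]
One tuple (1,2,3,3) → sorted (1,2,3,3): b_i ≤ i ∀i, a PF.

125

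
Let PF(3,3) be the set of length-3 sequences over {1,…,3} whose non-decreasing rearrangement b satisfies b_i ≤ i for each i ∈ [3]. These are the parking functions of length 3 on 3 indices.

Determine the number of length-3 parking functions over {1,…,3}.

|PF(3,3)| = (4−3)·4^(3−1) = 1×16 = 16 [KW]
Example (1,3,2) → sorted (1,2,3): b_i ≤ i ∀i, a PF.

16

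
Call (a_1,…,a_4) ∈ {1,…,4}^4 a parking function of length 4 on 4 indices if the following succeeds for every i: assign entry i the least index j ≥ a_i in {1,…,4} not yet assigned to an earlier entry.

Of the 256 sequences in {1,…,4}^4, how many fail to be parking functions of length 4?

#PF = (4−4+1)·(4+1)^(4−1) = 1·125 = 125 (Pollak)
One tuple (3,3,3,4) → sorted (3,3,3,4): b_1=3>1, not a PF.
Total 256; non-PF = 256−125 = 131

131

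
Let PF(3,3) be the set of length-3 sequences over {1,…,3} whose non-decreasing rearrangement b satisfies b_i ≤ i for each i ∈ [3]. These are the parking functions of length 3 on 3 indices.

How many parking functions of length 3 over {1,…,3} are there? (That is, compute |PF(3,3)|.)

16

#PF = (3+1−3)·(3+1)^{3−1} = 1×16 = 16
E.g. (1,3,2) → sorted (1,2,3): b_i ≤ i ∀i, a PF.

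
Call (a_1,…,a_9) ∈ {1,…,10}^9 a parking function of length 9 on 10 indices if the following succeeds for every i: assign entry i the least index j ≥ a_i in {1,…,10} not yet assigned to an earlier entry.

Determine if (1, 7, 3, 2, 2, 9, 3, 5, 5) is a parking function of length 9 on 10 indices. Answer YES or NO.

YES

Rearranged: b = (1, 2, 2, 3, 3, 5, 5, 7, 9).
  b_1=1 ≤ 2
  b_2=2 ≤ 3
  b_3=2 ≤ 4
  b_4=3 ≤ 5
  b_5=3 ≤ 6
  b_6=5 ≤ 7
  b_7=5 ≤ 8
  b_8=7 ≤ 9
  b_9=9 ≤ 10
All bounds hold ⇒ YES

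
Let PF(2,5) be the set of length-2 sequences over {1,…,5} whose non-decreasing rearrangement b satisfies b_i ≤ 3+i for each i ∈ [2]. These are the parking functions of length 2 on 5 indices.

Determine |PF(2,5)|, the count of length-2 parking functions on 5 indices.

|PF(2,5)| = (5+1−2)·(5+1)^{2−1} = 4 · 6 = 24 [KW]
E.g. (5,4) → sorted (4,5): b_i ≤ 3+i ∀i, a PF.

24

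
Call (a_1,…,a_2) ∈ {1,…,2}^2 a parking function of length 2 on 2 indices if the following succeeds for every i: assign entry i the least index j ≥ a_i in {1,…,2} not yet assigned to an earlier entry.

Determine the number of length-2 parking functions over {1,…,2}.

3

#PF = (2−2+1)·(2+1)^(2−1) = 1×3 = 3 [KW]
Check (2,1) → sorted (1,2): b_i ≤ i ∀i, a PF.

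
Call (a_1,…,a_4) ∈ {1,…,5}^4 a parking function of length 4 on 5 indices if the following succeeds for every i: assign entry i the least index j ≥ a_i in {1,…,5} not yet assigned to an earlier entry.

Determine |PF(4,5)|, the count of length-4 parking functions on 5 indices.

432

Count = (6−4)·6^(4−1) = 2·216 = 432 [KW]
Check (5,2,3,2) → sorted (2,2,3,5): b_i ≤ 1+i ∀i, a PF.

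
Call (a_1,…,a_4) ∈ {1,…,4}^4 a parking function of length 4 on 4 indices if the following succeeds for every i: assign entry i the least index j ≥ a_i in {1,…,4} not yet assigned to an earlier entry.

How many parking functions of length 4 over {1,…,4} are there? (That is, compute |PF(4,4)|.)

Count = (4+1−4)·(4+1)^{4−1} = 1·125 = 125 (Pollak)
Check (4,2,1,1) → sorted (1,1,2,4): b_i ≤ i ∀i, a PF.

125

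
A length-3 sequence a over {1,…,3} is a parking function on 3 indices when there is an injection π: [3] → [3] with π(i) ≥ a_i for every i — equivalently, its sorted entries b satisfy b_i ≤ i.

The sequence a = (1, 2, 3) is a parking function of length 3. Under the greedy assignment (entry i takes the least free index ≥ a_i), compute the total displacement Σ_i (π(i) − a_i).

0

Σπ = 6 ({1..3} each once); Σa = 1+2+3 = 6; disp = 6−6 = 0.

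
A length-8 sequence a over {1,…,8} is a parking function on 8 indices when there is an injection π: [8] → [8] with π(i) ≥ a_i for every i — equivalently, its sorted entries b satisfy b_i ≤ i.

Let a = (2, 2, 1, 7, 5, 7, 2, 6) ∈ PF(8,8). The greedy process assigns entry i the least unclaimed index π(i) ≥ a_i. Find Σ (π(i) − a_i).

Σπ = 36 ({1..8} each once); Σa = 2+2+1+7+5+7+2+6 = 32; disp = 36−32 = 4.

4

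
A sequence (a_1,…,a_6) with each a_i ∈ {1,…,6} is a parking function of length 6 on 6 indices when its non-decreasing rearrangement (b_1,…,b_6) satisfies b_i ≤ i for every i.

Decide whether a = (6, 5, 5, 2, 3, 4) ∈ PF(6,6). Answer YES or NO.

Order a: b = (2, 3, 4, 5, 5, 6).
  b_1=2 > 1
  fails at i=1 ⇒ NO

NO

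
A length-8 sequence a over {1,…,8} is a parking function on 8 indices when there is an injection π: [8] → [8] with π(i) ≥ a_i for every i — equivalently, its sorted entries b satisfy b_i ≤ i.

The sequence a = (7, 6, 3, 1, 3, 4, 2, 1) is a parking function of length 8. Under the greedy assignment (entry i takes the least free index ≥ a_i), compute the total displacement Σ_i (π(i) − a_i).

9

Σπ = 8·9/2 = 36 (π permutes [8]); Σa = 7+6+3+1+3+4+2+1 = 27; disp = 36−27 = 9.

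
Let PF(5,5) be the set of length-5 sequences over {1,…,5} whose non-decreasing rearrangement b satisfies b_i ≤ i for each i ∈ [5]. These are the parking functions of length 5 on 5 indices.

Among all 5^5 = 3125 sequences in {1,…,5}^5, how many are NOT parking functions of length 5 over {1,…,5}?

1829

|PF(5,5)| = (5+1−5)·(5+1)^{5−1} = 1·1296 = 1296 (Pollak)
Example (5,3,3,2,3) → sorted (2,3,3,3,5): b_1=2>1, not a PF.
Total 3125; non-PF = 3125−1296 = 1829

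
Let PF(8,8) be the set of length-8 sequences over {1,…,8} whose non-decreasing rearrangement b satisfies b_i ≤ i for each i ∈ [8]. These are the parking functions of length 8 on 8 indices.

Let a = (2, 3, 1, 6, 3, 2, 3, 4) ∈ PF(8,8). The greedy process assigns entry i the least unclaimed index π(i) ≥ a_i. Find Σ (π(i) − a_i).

Σπ = 8·9/2 = 36 (π permutes [8]); Σa = 2+3+1+6+3+2+3+4 = 24; disp = 36−24 = 12.

12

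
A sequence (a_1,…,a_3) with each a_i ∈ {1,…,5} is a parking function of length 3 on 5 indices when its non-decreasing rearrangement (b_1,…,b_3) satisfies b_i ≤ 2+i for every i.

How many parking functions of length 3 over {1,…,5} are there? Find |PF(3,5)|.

Count = (5+1−3)·(5+1)^{3−1} = 3 · 36 = 108 [KW]
One tuple (1,2,4) → sorted (1,2,4): b_i ≤ 2+i ∀i, a PF.

108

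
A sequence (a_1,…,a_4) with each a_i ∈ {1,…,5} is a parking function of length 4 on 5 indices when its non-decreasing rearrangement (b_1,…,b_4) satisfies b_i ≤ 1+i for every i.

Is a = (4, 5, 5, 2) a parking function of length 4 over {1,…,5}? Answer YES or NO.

Order a: b = (2, 4, 5, 5).
  b_1=2 ≤ 2
  b_2=4 > 3
  fails at i=2 ⇒ NO

NO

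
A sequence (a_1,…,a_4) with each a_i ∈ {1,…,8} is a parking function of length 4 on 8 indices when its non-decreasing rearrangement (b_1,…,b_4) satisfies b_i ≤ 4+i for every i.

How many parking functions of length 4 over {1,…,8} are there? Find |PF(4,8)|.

|PF| = 5·9^3 = 5·729 = 3645 (Konheim–Weiss)
Check (1,4,3,1) → sorted (1,1,3,4): b_i ≤ 4+i ∀i, a PF.

3645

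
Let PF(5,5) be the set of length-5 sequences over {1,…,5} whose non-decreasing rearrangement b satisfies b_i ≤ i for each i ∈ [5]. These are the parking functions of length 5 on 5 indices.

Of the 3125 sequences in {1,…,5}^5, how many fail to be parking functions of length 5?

1829

#PF = (5+1−5)·(5+1)^{5−1} = 1 · 1296 = 1296 (Pollak)
Example (4,5,3,5,4) → sorted (3,4,4,5,5): b_1=3>1, not a PF.
5^5 − 1296 = 3125 − 1296 = 1829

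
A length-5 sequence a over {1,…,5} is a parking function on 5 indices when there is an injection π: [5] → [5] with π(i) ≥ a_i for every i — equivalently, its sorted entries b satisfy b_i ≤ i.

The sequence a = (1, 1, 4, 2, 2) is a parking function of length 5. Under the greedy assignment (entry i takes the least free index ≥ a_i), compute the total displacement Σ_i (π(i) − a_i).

5

Σπ = 15 ({1..5} each once); Σa = 1+1+4+2+2 = 10; disp = 15−10 = 5.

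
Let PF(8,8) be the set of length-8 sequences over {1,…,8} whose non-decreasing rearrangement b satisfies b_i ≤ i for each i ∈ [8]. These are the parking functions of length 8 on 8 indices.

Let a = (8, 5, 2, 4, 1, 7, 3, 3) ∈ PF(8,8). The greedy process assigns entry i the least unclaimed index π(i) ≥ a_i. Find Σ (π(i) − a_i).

3

Σπ = 36 ({1..8} each once); Σa = 8+5+2+4+1+7+3+3 = 33; disp = 36−33 = 3.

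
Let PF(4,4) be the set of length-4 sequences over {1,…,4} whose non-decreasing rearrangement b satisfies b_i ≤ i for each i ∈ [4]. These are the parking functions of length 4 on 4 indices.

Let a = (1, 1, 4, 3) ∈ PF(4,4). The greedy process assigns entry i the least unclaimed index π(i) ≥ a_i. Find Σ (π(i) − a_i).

Σπ(i) = 1+…+4 = 10; Σa = 1+1+4+3 = 9; disp = 10−9 = 1.

1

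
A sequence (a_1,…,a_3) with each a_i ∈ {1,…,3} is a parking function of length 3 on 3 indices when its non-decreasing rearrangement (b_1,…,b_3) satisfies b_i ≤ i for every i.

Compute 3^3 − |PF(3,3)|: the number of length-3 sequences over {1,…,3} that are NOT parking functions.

11

Count = 1·4^2 = 1×16 = 16 (Konheim–Weiss)
One tuple (3,2,2) → sorted (2,2,3): b_1=2>1, not a PF.
Total 27; non-PF = 27−16 = 11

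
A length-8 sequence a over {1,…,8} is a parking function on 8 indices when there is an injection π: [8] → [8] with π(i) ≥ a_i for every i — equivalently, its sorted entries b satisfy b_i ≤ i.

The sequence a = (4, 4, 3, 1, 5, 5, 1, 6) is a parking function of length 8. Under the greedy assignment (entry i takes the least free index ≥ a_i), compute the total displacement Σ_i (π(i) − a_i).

Σπ(i) = 1+…+8 = 36; Σa = 4+4+3+1+5+5+1+6 = 29; disp = 36−29 = 7.

7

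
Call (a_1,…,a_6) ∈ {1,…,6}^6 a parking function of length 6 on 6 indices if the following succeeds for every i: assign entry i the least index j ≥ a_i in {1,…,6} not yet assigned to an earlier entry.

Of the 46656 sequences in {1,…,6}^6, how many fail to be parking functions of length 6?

|PF| = (7−6)·7^(6−1) = 1×16807 = 16807 [KW]
E.g. (5,5,6,6,5,3) → sorted (3,5,5,5,6,6): b_1=3>1, not a PF.
6^6 − 16807 = 46656 − 16807 = 29849

29849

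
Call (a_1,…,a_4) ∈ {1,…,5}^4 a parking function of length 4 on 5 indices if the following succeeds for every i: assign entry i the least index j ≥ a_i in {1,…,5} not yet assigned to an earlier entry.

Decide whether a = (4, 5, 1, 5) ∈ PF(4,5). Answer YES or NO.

Sorted: b = (1, 4, 5, 5).
  b_1=1 ≤ 2
  b_2=4 > 3
  fails at i=2 ⇒ NO

NO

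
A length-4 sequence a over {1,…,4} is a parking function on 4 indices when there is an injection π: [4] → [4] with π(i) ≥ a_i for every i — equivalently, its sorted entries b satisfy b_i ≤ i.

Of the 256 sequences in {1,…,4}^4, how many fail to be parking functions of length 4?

|PF| = 1·5^3 = 1 · 125 = 125 (Konheim–Weiss)
E.g. (3,1,4,3) → sorted (1,3,3,4): b_2=3>2, not a PF.
4^4 − 125 = 256 − 125 = 131

131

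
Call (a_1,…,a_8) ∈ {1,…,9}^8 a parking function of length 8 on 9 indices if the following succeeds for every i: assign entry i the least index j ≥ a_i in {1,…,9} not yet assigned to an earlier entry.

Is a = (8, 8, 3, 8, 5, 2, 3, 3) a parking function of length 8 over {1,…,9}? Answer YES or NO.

Order a: b = (2, 3, 3, 3, 5, 8, 8, 8).
  b_1=2 ≤ 2
  b_2=3 ≤ 3
  b_3=3 ≤ 4
  b_4=3 ≤ 5
  b_5=5 ≤ 6
  b_6=8 > 7
  fails at i=6 ⇒ NO

NO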